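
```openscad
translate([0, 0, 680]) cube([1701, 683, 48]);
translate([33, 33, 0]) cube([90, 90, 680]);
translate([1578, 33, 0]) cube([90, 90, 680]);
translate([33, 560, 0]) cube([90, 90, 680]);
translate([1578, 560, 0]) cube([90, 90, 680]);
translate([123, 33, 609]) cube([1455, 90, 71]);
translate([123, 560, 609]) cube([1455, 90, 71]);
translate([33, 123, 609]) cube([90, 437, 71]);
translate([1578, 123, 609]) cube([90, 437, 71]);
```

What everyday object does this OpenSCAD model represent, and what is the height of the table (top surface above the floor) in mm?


A table. The table height is 728 mm.

A 1701×683×48 slab sits at z = 680 on four 90 mm square posts — a table. The top surface is at 680 + 48 = 728 mm.


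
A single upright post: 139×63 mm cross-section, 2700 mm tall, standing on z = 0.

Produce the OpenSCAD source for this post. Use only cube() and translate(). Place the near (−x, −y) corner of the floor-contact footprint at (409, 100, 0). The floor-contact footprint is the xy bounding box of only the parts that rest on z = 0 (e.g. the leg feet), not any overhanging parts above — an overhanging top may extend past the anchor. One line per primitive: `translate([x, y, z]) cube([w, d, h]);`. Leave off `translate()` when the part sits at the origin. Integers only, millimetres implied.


translate([409, 100, 0]) cube([139, 63, 2700]);


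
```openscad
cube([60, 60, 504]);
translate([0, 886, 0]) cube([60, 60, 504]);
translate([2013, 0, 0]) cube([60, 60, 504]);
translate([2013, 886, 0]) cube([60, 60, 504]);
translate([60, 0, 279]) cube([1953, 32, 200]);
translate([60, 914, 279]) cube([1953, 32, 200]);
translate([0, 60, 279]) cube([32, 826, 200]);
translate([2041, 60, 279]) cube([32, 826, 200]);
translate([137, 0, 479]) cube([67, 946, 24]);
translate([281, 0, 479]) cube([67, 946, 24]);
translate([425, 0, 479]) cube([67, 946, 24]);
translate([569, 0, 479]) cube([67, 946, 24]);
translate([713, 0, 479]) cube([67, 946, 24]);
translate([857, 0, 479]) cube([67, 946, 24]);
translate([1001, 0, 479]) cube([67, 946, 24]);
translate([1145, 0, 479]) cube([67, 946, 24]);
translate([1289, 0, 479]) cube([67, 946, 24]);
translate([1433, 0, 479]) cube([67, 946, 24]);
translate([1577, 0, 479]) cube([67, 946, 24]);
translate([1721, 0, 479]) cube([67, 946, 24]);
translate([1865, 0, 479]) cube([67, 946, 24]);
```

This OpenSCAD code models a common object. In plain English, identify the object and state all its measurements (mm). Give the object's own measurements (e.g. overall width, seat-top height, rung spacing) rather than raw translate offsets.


A bed frame 2073 mm long (x) by 946 mm wide (y). Four 60×60 mm corner posts, 504 mm tall, at the corners of the footprint. Four rails of 32 mm thickness and 200 mm height run between adjacent posts with their undersides at z = 279 mm, their outer faces flush with the outside of the frame (the two x-running rails run between the posts' inner faces; the two y-running rails run between the posts' inner faces). 13 slats, each 67 mm wide (x) and 24 mm thick, lie across the top of the two x-running rails, running the full 946 mm width of the frame in y; along x they sit between the end posts with a 77 mm gap after the −x posts and between neighbouring slats, leaving 81 mm before the +x posts.


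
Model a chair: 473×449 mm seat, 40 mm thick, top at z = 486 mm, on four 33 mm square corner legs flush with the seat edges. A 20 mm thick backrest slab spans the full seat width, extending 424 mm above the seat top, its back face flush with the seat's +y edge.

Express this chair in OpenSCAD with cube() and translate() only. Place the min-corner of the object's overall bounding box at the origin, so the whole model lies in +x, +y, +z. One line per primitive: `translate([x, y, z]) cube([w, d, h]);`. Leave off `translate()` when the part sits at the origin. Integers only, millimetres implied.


// leg_h = 486 - 40 = 446
translate([0, 0, 446]) cube([473, 449, 40]);
cube([33, 33, 446]);
translate([440, 0, 0]) cube([33, 33, 446]);
translate([0, 416, 0]) cube([33, 33, 446]);
translate([440, 416, 0]) cube([33, 33, 446]);
translate([0, 429, 486]) cube([473, 20, 424]);


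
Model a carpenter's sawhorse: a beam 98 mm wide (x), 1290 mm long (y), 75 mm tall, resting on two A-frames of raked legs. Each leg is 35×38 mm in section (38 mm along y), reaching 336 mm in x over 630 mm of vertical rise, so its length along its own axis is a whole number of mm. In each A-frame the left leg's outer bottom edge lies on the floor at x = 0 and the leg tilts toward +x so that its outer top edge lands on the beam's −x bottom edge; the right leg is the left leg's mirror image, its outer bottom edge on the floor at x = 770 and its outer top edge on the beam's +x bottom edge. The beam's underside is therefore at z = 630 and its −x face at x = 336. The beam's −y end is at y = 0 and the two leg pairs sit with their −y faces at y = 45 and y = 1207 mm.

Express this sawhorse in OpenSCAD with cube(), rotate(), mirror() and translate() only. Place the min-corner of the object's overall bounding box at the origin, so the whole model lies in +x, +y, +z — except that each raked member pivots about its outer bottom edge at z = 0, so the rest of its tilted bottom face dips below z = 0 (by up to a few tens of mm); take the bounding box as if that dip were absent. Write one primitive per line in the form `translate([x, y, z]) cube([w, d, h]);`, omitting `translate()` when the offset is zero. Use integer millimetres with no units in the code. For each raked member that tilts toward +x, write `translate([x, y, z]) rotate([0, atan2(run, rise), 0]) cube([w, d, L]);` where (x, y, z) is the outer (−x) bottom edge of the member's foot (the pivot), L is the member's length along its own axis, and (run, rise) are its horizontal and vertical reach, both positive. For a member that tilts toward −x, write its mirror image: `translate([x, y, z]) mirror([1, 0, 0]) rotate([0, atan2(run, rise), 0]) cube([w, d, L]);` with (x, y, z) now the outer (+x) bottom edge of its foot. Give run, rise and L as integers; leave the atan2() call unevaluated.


// leg length = √(336² + 630²) = 714
// right-leg outer foot x = 2·336 + 98 = 770
// beam min-corner = (336, 0, 630)
translate([336, 0, 630]) cube([98, 1290, 75]);
translate([0, 45, 0]) rotate([0, atan2(336, 630), 0]) cube([35, 38, 714]);
translate([770, 45, 0]) mirror([1, 0, 0]) rotate([0, atan2(336, 630), 0]) cube([35, 38, 714]);
translate([0, 1207, 0]) rotate([0, atan2(336, 630), 0]) cube([35, 38, 714]);
translate([770, 1207, 0]) mirror([1, 0, 0]) rotate([0, atan2(336, 630), 0]) cube([35, 38, 714]);


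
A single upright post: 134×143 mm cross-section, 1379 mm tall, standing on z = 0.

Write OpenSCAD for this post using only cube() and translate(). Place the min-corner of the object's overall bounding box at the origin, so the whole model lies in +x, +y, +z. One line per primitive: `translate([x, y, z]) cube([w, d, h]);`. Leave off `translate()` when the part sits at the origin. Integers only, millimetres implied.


cube([134, 143, 1379]);


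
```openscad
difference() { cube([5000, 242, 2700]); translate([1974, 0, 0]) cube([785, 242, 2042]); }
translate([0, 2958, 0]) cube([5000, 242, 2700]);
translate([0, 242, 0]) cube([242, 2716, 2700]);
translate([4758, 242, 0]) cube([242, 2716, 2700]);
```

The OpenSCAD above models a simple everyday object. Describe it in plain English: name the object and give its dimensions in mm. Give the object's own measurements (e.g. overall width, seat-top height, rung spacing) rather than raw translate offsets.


A single room: four walls, each 2700 mm tall and 242 mm thick, enclosing an outside footprint 5000×3200 mm (x × y), no floor or roof. The front and back walls (−y and +y sides) run the full x-width; the side walls fit between their inner faces. A door opening 785 mm wide and 2042 mm tall is cut through the front wall from the floor up, its −x edge 1974 mm from the wall's −x end.


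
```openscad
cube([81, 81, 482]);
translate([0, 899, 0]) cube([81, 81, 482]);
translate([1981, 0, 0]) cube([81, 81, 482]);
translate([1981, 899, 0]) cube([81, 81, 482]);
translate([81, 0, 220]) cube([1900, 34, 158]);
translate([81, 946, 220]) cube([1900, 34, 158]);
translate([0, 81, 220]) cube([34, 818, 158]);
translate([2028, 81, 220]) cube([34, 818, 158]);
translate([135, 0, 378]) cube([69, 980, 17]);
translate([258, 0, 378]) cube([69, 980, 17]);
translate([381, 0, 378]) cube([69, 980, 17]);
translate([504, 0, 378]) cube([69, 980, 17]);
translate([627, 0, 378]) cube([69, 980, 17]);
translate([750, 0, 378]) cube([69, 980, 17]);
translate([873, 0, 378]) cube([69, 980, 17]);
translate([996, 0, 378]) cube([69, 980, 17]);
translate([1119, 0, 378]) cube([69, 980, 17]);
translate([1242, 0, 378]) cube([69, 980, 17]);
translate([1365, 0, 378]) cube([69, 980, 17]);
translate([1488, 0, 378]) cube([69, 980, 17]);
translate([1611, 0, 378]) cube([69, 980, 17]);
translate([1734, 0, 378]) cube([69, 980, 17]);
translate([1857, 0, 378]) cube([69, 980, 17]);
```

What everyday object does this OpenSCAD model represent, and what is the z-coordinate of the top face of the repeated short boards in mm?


A bed frame. The slat-top height is 395 mm.

Four posts, four rails, and a row of slats — a bed frame. Slats sit on the rails at z = 220 + 158 = 378; with slat thickness 17, the top is 395 mm.


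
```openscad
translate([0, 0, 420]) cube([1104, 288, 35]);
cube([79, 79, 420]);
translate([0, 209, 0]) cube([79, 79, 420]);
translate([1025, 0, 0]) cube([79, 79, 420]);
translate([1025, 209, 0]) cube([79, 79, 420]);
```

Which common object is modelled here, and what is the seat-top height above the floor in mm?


A bench. The seat-top height is 455 mm.

A long slab on four corner posts — a bench. The slab sits at z = 420 with thickness 35, so the top is 420 + 35 = 455 mm.


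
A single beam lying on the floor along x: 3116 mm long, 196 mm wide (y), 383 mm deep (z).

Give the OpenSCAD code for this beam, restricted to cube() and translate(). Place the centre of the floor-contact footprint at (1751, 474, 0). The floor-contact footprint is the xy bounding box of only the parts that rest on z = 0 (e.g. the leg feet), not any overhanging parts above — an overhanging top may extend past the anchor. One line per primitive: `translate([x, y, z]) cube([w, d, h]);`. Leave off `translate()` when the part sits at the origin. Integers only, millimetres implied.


translate([193, 376, 0]) cube([3116, 196, 383]);


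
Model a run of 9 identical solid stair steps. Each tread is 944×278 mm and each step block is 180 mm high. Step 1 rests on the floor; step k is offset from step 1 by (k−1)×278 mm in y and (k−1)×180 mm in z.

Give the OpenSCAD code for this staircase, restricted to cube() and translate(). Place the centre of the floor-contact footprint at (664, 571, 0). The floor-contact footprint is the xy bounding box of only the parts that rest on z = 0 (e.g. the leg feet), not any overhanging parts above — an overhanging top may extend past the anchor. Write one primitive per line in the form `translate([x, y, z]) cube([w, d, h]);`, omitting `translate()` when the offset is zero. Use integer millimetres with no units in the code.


translate([192, 432, 0]) cube([944, 278, 180]);
translate([192, 710, 180]) cube([944, 278, 180]);
translate([192, 988, 360]) cube([944, 278, 180]);
translate([192, 1266, 540]) cube([944, 278, 180]);
translate([192, 1544, 720]) cube([944, 278, 180]);
translate([192, 1822, 900]) cube([944, 278, 180]);
translate([192, 2100, 1080]) cube([944, 278, 180]);
translate([192, 2378, 1260]) cube([944, 278, 180]);
translate([192, 2656, 1440]) cube([944, 278, 180]);


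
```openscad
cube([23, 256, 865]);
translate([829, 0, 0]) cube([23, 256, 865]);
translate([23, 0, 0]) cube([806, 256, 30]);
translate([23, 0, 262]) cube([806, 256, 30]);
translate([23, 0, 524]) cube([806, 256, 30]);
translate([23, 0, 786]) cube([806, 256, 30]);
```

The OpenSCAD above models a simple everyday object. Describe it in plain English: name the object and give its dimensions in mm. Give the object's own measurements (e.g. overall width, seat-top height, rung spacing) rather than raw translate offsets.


An open bookshelf. Two side panels, each 23 mm thick, 256 mm deep and 865 mm tall, stand 852 mm apart (outside-to-outside). Between them sit 4 shelves, each 30 mm thick and 256 mm deep, spanning the full gap between the sides. The bottom shelf rests on the floor (its underside at z = 0) and the clear gap between one shelf's top and the next shelf's underside is 232 mm.


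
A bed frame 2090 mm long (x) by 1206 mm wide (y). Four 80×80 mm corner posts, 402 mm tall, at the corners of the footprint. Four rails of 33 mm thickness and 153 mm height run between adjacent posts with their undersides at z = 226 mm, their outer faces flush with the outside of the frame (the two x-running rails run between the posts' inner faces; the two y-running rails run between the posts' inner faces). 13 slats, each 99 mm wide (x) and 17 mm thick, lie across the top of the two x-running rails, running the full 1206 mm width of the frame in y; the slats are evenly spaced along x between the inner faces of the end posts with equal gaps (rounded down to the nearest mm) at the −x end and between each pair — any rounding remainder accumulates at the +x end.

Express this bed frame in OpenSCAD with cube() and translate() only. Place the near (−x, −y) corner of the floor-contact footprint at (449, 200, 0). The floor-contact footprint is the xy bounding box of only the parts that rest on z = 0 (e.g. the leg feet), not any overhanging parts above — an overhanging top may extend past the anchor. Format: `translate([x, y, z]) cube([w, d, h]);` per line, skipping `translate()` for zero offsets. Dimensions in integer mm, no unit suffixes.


// slat z = rail_z + rail_h = 226 + 153 = 379
// slat gap = ⌊(1930 − 13·99) / 14⌋ = 45
translate([449, 200, 0]) cube([80, 80, 402]);
translate([449, 1326, 0]) cube([80, 80, 402]);
translate([2459, 200, 0]) cube([80, 80, 402]);
translate([2459, 1326, 0]) cube([80, 80, 402]);
translate([529, 200, 226]) cube([1930, 33, 153]);
translate([529, 1373, 226]) cube([1930, 33, 153]);
translate([449, 280, 226]) cube([33, 1046, 153]);
translate([2506, 280, 226]) cube([33, 1046, 153]);
translate([574, 200, 379]) cube([99, 1206, 17]);
translate([718, 200, 379]) cube([99, 1206, 17]);
translate([862, 200, 379]) cube([99, 1206, 17]);
translate([1006, 200, 379]) cube([99, 1206, 17]);
translate([1150, 200, 379]) cube([99, 1206, 17]);
translate([1294, 200, 379]) cube([99, 1206, 17]);
translate([1438, 200, 379]) cube([99, 1206, 17]);
translate([1582, 200, 379]) cube([99, 1206, 17]);
translate([1726, 200, 379]) cube([99, 1206, 17]);
translate([1870, 200, 379]) cube([99, 1206, 17]);
translate([2014, 200, 379]) cube([99, 1206, 17]);
translate([2158, 200, 379]) cube([99, 1206, 17]);
translate([2302, 200, 379]) cube([99, 1206, 17]);


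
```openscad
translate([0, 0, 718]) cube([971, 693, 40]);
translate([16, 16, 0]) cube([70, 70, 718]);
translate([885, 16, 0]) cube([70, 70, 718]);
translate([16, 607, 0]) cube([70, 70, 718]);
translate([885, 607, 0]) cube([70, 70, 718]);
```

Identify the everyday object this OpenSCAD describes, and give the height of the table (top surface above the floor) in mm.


A table. The table height is 758 mm.

A 971×693×40 slab sits at z = 718 on four 70 mm square posts — a table. The top surface is at 718 + 40 = 758 mm.


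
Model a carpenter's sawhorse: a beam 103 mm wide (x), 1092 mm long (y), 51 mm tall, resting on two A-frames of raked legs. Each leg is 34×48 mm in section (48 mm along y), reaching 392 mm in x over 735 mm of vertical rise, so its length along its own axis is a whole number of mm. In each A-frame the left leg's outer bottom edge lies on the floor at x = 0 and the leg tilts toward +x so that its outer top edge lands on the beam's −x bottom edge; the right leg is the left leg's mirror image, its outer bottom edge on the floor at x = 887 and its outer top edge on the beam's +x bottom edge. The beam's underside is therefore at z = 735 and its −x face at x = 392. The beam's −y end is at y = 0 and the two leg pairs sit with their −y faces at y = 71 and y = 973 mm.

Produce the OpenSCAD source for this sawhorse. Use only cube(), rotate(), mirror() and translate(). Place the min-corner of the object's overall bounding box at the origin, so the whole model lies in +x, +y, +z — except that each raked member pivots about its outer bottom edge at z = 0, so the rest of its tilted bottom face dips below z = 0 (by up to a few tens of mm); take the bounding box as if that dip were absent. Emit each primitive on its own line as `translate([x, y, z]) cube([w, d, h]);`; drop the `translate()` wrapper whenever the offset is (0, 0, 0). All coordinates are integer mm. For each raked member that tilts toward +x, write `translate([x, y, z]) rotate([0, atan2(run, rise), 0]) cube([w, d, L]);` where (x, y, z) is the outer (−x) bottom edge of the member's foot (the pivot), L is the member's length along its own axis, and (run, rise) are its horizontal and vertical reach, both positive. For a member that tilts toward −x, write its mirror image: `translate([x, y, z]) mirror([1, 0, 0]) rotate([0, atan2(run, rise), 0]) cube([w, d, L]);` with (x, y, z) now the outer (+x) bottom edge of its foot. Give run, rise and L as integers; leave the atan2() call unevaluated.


translate([392, 0, 735]) cube([103, 1092, 51]);
translate([0, 71, 0]) rotate([0, atan2(392, 735), 0]) cube([34, 48, 833]);
translate([887, 71, 0]) mirror([1, 0, 0]) rotate([0, atan2(392, 735), 0]) cube([34, 48, 833]);
translate([0, 973, 0]) rotate([0, atan2(392, 735), 0]) cube([34, 48, 833]);
translate([887, 973, 0]) mirror([1, 0, 0]) rotate([0, atan2(392, 735), 0]) cube([34, 48, 833]);


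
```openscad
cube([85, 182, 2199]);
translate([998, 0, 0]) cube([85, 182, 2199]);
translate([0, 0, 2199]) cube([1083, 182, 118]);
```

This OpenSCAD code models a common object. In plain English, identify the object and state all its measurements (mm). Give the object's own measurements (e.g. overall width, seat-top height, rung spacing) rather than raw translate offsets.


A door frame. The clear opening is 913 mm wide and 2199 mm high. Two 85 mm wide jambs, 182 mm deep, stand either side of the opening from the floor to the top of the opening. A 118 mm thick head sits across the top of both jambs, spanning the full outside width of the frame.


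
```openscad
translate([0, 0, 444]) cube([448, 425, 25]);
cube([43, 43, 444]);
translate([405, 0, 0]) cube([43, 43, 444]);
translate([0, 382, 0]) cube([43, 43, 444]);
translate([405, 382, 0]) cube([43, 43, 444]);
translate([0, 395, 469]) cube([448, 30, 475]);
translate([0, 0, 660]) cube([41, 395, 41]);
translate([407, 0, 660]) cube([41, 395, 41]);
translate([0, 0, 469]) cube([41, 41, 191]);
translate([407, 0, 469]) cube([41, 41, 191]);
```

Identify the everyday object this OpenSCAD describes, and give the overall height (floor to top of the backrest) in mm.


A chair. The overall height is 944 mm.

A slab on four corner posts with a tall panel at the back — a chair. The seat slab sits at z = 444 with thickness 25, and the 475 mm backrest starts at the seat top, so the overall height is 444 + 25 + 475 = 944 mm.


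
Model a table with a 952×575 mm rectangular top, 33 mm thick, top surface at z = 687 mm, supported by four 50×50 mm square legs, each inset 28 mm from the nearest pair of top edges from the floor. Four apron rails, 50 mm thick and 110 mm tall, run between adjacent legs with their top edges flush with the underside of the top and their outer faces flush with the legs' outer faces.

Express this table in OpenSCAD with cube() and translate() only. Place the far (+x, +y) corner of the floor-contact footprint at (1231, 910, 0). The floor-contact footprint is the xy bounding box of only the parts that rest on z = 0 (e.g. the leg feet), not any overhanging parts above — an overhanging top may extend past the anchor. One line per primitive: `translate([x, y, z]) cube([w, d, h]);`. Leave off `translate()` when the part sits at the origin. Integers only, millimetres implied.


translate([307, 363, 654]) cube([952, 575, 33]);
translate([335, 391, 0]) cube([50, 50, 654]);
translate([1181, 391, 0]) cube([50, 50, 654]);
translate([335, 860, 0]) cube([50, 50, 654]);
translate([1181, 860, 0]) cube([50, 50, 654]);
translate([385, 391, 544]) cube([796, 50, 110]);
translate([385, 860, 544]) cube([796, 50, 110]);
translate([335, 441, 544]) cube([50, 419, 110]);
translate([1181, 441, 544]) cube([50, 419, 110]);


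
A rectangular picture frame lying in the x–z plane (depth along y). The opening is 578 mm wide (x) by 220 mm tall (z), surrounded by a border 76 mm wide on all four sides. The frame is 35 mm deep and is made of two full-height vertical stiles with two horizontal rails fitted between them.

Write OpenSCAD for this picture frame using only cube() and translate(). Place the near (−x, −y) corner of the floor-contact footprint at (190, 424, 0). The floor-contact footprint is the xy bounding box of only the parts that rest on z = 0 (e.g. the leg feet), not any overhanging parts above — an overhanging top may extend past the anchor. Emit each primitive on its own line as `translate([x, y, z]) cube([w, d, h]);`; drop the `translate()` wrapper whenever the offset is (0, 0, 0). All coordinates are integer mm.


translate([190, 424, 0]) cube([76, 35, 372]);
translate([844, 424, 0]) cube([76, 35, 372]);
translate([266, 424, 0]) cube([578, 35, 76]);
translate([266, 424, 296]) cube([578, 35, 76]);


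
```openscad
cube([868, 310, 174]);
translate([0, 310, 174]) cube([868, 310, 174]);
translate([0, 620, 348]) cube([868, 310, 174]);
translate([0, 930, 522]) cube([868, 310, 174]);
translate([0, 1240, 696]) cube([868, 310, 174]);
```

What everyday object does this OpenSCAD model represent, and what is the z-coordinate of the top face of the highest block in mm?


A staircase. The total rise is 870 mm.

5 identical blocks, each offset up and back from the previous — a staircase. Each step is 174 mm tall and there are 5 of them, so the total rise is 5 × 174 = 870 mm.


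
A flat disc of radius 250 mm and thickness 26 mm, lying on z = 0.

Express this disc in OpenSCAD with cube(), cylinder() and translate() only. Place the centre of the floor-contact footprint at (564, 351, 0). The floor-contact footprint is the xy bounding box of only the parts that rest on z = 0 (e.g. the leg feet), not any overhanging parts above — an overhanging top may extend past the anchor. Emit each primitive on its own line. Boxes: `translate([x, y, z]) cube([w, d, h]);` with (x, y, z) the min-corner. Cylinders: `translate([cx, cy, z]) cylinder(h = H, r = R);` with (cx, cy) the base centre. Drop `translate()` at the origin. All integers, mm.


translate([564, 351, 0]) cylinder(h = 26, r = 250);


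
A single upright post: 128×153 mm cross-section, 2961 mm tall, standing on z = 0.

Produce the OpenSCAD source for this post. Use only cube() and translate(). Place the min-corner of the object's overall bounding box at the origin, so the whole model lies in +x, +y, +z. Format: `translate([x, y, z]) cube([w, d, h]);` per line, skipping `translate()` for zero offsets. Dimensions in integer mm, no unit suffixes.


cube([128, 153, 2961]);


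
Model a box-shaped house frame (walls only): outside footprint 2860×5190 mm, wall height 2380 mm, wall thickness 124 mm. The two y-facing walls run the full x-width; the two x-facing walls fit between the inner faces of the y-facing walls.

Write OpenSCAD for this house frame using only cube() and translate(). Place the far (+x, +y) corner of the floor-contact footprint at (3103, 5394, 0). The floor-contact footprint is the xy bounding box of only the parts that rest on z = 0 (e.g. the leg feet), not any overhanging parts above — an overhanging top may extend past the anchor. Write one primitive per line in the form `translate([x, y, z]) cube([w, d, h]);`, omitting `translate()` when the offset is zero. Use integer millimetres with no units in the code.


translate([243, 204, 0]) cube([2860, 124, 2380]);
translate([243, 5270, 0]) cube([2860, 124, 2380]);
translate([243, 328, 0]) cube([124, 4942, 2380]);
translate([2979, 328, 0]) cube([124, 4942, 2380]);


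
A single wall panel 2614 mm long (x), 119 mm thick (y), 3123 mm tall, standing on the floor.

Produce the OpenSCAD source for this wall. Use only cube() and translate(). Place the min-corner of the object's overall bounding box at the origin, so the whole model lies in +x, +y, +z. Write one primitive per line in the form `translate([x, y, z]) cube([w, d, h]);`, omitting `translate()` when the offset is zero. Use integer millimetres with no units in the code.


cube([2614, 119, 3123]);


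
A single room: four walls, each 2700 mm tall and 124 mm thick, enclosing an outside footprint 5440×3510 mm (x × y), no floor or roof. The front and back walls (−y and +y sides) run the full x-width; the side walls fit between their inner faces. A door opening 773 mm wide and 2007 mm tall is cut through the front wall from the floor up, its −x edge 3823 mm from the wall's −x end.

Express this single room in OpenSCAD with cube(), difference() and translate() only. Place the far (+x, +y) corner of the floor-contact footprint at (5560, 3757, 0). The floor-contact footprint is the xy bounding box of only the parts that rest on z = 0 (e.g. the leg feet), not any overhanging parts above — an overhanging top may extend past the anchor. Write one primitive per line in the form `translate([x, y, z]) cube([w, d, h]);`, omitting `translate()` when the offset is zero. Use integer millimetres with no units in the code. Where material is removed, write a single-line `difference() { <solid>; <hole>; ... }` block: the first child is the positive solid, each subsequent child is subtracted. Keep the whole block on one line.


difference() { translate([120, 247, 0]) cube([5440, 124, 2700]); translate([3943, 247, 0]) cube([773, 124, 2007]); }
translate([120, 3633, 0]) cube([5440, 124, 2700]);
translate([120, 371, 0]) cube([124, 3262, 2700]);
translate([5436, 371, 0]) cube([124, 3262, 2700]);


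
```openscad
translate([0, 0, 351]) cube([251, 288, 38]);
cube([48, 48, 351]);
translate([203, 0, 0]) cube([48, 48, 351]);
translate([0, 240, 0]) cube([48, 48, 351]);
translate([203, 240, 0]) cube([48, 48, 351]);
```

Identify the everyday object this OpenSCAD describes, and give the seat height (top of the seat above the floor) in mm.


A stool. The seat height is 389 mm.

A 251×288×38 slab at z = 351 on four corner posts — a stool. The seat top is 351 + 38 = 389 mm.


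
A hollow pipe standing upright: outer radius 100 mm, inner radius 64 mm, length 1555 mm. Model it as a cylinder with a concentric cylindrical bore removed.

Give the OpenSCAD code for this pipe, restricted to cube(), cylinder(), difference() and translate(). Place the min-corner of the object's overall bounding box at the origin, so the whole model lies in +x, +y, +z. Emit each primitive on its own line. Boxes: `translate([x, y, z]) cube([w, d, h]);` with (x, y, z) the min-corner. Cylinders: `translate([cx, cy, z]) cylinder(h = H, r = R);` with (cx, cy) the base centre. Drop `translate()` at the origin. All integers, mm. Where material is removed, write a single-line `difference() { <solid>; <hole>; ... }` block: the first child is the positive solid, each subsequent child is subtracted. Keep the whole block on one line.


difference() { translate([100, 100, 0]) cylinder(h = 1555, r = 100); translate([100, 100, 0]) cylinder(h = 1555, r = 64); }


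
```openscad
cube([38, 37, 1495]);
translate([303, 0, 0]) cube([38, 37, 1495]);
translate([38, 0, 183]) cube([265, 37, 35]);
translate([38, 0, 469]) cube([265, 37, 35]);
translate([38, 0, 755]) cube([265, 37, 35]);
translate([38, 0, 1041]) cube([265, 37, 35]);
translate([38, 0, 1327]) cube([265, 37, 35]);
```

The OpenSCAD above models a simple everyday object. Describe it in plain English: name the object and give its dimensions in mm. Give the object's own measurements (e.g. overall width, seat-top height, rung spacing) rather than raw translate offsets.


A straight ladder. Two 38×37 mm vertical rails, 1495 mm tall, stand 341 mm apart (outside-to-outside) with their front faces coplanar on the −y side. 5 rungs, each 37 mm deep and 35 mm tall, span between the inner faces of the rails, front faces flush with the rails. The lowest rung's underside is at z = 183 mm and rungs are spaced 286 mm apart (underside to underside).


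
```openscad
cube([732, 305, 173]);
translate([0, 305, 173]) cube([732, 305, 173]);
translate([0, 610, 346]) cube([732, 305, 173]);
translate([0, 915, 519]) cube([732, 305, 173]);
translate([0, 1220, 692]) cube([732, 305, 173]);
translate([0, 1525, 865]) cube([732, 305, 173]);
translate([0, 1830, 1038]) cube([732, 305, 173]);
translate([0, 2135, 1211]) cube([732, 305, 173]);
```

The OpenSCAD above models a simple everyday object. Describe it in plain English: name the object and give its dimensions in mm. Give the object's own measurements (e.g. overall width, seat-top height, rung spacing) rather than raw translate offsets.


A straight staircase of 8 solid steps. Each step is 732 mm wide (x), 305 mm deep (y, the going) and 173 mm tall (the rise). The first step rests on the floor; each subsequent step sits one going further in +y and one rise higher in +z, directly behind and above the previous step with no overlap.


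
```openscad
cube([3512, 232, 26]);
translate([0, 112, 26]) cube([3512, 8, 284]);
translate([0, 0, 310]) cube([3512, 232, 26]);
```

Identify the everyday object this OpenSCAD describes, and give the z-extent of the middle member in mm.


An I-beam. The web height is 284 mm.

Two wide flanges with a thin centred web — an I-beam. Overall 336 mm minus two 26 mm flanges gives a web of 336 − 2·26 = 284 mm.


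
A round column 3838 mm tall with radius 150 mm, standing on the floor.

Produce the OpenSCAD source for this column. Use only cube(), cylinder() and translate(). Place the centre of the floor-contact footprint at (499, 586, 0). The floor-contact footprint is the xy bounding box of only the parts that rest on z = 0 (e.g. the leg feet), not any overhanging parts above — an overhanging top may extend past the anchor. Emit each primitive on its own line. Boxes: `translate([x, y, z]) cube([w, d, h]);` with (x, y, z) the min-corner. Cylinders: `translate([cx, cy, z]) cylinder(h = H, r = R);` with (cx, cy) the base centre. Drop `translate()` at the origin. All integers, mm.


translate([499, 586, 0]) cylinder(h = 3838, r = 150);


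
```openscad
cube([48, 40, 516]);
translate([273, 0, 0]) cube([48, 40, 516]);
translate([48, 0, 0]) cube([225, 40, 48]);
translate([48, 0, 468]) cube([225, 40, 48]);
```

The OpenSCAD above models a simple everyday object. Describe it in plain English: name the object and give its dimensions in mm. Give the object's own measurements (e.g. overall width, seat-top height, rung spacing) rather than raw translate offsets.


A rectangular picture frame lying in the x–z plane (depth along y). The opening is 225 mm wide (x) by 420 mm tall (z), surrounded by a border 48 mm wide on all four sides. The frame is 40 mm deep and is made of two full-height vertical stiles with two horizontal rails fitted between them.


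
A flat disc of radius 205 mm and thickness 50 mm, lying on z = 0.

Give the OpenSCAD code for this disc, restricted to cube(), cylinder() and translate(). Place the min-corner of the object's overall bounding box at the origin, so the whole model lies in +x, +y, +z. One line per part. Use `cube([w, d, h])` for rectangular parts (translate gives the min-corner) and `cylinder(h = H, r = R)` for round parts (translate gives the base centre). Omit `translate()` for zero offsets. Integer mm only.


translate([205, 205, 0]) cylinder(h = 50, r = 205);


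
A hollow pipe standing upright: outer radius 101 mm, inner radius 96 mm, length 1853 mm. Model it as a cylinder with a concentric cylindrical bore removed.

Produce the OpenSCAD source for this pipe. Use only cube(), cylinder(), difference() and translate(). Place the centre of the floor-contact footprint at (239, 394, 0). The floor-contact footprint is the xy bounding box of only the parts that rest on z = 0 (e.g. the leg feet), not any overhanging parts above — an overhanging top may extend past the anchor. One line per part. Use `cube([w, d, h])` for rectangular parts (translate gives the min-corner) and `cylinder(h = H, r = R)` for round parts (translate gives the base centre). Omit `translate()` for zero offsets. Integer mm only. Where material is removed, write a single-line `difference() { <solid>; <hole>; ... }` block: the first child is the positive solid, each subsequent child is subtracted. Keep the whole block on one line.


difference() { translate([239, 394, 0]) cylinder(h = 1853, r = 101); translate([239, 394, 0]) cylinder(h = 1853, r = 96); }


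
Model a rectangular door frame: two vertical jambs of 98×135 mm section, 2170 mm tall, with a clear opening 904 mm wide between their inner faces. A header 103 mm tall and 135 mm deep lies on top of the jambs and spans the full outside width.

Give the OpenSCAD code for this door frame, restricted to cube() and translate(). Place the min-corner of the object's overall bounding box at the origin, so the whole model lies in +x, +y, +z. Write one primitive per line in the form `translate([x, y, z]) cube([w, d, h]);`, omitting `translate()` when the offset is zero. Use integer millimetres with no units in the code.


cube([98, 135, 2170]);
translate([1002, 0, 0]) cube([98, 135, 2170]);
translate([0, 0, 2170]) cube([1100, 135, 103]);


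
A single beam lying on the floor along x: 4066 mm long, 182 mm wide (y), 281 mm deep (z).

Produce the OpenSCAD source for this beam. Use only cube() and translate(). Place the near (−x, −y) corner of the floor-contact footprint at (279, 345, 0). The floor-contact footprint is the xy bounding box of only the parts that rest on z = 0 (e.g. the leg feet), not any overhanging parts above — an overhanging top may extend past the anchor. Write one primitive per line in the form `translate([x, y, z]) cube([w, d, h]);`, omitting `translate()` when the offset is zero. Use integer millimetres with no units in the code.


translate([279, 345, 0]) cube([4066, 182, 281]);


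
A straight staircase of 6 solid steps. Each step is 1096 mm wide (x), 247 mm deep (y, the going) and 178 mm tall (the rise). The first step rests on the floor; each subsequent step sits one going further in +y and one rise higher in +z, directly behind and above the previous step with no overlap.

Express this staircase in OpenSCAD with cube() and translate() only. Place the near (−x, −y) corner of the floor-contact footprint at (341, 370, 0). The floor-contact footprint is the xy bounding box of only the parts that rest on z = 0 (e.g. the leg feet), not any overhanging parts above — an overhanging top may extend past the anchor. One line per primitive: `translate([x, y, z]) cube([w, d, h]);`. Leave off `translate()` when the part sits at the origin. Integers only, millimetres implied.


translate([341, 370, 0]) cube([1096, 247, 178]);
translate([341, 617, 178]) cube([1096, 247, 178]);
translate([341, 864, 356]) cube([1096, 247, 178]);
translate([341, 1111, 534]) cube([1096, 247, 178]);
translate([341, 1358, 712]) cube([1096, 247, 178]);
translate([341, 1605, 890]) cube([1096, 247, 178]);


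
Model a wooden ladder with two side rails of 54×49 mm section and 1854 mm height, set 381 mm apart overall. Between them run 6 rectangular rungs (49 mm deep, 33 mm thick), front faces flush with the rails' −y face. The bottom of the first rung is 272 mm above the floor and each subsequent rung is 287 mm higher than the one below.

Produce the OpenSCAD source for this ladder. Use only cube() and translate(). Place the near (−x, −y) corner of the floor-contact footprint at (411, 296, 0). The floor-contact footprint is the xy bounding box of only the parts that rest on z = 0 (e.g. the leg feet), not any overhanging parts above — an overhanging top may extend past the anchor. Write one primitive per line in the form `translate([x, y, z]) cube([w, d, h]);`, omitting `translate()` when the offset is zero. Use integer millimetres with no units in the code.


translate([411, 296, 0]) cube([54, 49, 1854]);
translate([738, 296, 0]) cube([54, 49, 1854]);
translate([465, 296, 272]) cube([273, 49, 33]);
translate([465, 296, 559]) cube([273, 49, 33]);
translate([465, 296, 846]) cube([273, 49, 33]);
translate([465, 296, 1133]) cube([273, 49, 33]);
translate([465, 296, 1420]) cube([273, 49, 33]);
translate([465, 296, 1707]) cube([273, 49, 33]);


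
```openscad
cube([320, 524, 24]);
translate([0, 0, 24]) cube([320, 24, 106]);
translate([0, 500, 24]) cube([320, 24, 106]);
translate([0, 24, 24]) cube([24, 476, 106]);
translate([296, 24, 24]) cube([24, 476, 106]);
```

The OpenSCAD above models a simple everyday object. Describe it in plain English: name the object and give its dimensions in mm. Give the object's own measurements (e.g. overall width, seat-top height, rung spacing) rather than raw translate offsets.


An open-topped rectangular box: outside dimensions 320×524×130 mm, with a uniform wall and base thickness of 24 mm. The base is a full 320×524 slab on the floor; four walls sit on top of the base. The front and back walls (the −y and +y sides) span the full width; the two side walls fit between them.


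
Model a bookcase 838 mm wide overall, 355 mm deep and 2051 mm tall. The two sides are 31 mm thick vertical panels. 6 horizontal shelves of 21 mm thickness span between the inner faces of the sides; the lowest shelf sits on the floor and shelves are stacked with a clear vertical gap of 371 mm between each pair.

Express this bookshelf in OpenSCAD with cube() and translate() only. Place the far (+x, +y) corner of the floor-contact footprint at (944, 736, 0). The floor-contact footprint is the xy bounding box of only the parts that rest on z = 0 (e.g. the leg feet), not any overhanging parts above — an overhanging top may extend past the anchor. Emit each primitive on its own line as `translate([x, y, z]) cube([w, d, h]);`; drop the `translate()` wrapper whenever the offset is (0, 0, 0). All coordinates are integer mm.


translate([106, 381, 0]) cube([31, 355, 2051]);
translate([913, 381, 0]) cube([31, 355, 2051]);
translate([137, 381, 0]) cube([776, 355, 21]);
translate([137, 381, 392]) cube([776, 355, 21]);
translate([137, 381, 784]) cube([776, 355, 21]);
translate([137, 381, 1176]) cube([776, 355, 21]);
translate([137, 381, 1568]) cube([776, 355, 21]);
translate([137, 381, 1960]) cube([776, 355, 21]);


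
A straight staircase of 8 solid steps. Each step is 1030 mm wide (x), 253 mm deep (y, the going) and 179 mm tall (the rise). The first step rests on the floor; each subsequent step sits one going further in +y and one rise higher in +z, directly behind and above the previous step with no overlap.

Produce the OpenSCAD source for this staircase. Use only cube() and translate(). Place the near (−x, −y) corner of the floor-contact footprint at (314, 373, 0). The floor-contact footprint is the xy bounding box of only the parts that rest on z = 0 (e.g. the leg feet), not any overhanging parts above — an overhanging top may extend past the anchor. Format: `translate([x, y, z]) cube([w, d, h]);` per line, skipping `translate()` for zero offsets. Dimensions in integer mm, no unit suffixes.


translate([314, 373, 0]) cube([1030, 253, 179]);
translate([314, 626, 179]) cube([1030, 253, 179]);
translate([314, 879, 358]) cube([1030, 253, 179]);
translate([314, 1132, 537]) cube([1030, 253, 179]);
translate([314, 1385, 716]) cube([1030, 253, 179]);
translate([314, 1638, 895]) cube([1030, 253, 179]);
translate([314, 1891, 1074]) cube([1030, 253, 179]);
translate([314, 2144, 1253]) cube([1030, 253, 179]);


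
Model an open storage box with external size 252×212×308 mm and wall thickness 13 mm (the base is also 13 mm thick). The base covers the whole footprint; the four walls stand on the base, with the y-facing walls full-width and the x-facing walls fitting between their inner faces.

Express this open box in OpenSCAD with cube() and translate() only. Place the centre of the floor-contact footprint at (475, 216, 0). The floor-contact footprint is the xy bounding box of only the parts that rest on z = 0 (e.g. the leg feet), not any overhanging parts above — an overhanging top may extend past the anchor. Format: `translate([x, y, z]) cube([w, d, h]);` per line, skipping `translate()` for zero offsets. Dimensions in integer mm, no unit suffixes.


translate([349, 110, 0]) cube([252, 212, 13]);
translate([349, 110, 13]) cube([252, 13, 295]);
translate([349, 309, 13]) cube([252, 13, 295]);
translate([349, 123, 13]) cube([13, 186, 295]);
translate([588, 123, 13]) cube([13, 186, 295]);
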